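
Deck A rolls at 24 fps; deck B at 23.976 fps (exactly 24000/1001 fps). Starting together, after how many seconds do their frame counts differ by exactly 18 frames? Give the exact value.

750.75 seconds

The gap grows by |24000/1001 − 24| = 24/1001 frames per second.
Time for a 18-frame gap: 18 ÷ (24/1001) = 750.75 s.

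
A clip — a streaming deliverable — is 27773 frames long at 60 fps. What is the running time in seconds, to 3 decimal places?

462.883 seconds

Running time = 27773 × 1/60 = 27773/60 s ≈ 462.883 s.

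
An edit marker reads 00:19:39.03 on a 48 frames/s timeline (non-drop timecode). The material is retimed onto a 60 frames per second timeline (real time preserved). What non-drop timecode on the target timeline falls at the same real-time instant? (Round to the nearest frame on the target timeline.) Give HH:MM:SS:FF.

00:19:39:04

Source frame index: (0×3600 + 19×60 + 39) × 48 + 3 = 56595.
Real time: 56595 / (48) = 18865/16 s.
Target frame: (18865/16) × (60) = 282975/4 ≈ 70743.750 → 70744.
At 60 labels/s: frame 70744 → 00:19:39:04.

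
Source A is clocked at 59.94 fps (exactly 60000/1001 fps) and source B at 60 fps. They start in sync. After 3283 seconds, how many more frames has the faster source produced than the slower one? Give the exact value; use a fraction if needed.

28140/143 frames

A emits 60000/1001 × 3283 = 28140000/143 frames; B emits 60 × 3283 = 196980.
Difference = 28140/143 frames (≈ 196.7832); B is ahead of A.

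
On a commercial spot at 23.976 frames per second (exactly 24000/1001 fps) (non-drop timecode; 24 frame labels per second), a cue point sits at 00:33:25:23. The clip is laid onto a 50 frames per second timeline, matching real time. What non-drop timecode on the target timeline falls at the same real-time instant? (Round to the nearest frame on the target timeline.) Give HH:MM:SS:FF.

Source frame index: (0×3600 + 33×60 + 25) × 24 + 23 = 48143.
Real time: 48143 / (24000/1001) = 48191143/24000 s.
Target frame: (48191143/24000) × (50) = 48191143/480 ≈ 100398.215 → 100398.
At 50 labels/s: frame 100398 → 00:33:27:48.

00:33:27:48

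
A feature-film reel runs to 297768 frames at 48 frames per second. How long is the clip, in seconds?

Running time = 297768 / (48) = 6203.5 s.

6203.5 seconds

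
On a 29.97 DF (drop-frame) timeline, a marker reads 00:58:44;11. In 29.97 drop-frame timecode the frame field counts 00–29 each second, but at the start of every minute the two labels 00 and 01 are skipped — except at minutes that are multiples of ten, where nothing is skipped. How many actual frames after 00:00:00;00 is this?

Complete 10-minute blocks: 5, each 17982 frames → 89910.
Remaining 8 whole minutes in the current block: 1800 + 7 × 1798 = 14386 frames.
Within the current minute: 44 × 30 + 11 − 2 = 1329 (labels ;00/;01 skipped at this minute). Total = 89910 + 14386 + 1329 = 105625.

105625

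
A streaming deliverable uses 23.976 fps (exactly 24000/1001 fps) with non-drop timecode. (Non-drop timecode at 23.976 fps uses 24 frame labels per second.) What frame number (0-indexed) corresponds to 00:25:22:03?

Total seconds to the label: (0 × 3600 + 25 × 60 + 22) = 1522.
Frame index = 1522 × 24 + 3 = 36531.

36531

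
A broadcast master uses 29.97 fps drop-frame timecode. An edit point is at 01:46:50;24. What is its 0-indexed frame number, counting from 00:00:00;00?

Complete 10-minute blocks: 10, each 17982 frames → 179820.
Remaining 6 whole minutes in the current block: 1800 + 5 × 1798 = 10790 frames.
Within the current minute: 50 × 30 + 24 − 2 = 1522 (labels ;00/;01 skipped at this minute). Total = 179820 + 10790 + 1522 = 192132.

192132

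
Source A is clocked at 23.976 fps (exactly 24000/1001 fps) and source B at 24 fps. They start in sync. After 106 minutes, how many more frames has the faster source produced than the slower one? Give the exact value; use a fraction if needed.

152640/1001 frames

106 min = 6360 s.
A emits 24000/1001 × 6360 = 152640000/1001 frames; B emits 24 × 6360 = 152640.
Difference = 152640/1001 frames (≈ 152.4875); B is ahead of A.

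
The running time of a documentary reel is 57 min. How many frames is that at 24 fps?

57 min = 3420 s.
Frames = 3420 × 24 = 82080.

82080 frames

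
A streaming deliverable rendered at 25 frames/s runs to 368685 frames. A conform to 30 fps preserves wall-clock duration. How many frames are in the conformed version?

442422 frames

Frames at target rate = 368685 × (30) / (25) = 442422.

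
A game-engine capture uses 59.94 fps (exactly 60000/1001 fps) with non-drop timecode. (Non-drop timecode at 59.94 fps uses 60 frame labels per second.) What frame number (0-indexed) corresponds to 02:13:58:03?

482283

Total seconds to the label: (2 × 3600 + 13 × 60 + 58) = 8038.
Frame index = 8038 × 60 + 3 = 482283.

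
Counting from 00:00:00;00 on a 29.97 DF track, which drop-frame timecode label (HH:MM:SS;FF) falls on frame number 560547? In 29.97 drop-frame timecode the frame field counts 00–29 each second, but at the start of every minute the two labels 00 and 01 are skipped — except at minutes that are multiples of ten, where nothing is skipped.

05:11:43;17

Ten DF minutes hold 17982 frames, so frame 560547 lies in block 31 (frames 557442–575423) with 3105 frames into that block.
The block's first minute is 1800 frames and the rest 1798 each; 3105 frames reaches minute 1, so 31 × 18 + 1 × 2 = 560 labels have been skipped so far.
Adding those back, label number 560547 + 560 = 561107 at 30 labels/s is 18703 s + 17 f = 5 h 11 min 43 s frame 17, i.e. 05:11:43;17.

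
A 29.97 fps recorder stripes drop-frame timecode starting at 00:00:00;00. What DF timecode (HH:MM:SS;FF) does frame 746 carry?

Ten DF minutes hold 17982 frames, so frame 746 lies in block 0 (frames 0–17981) with 746 frames into that block.
The block's first minute is 1800 frames and the rest 1798 each; 746 frames reaches minute 0, so 0 × 18 + 0 × 2 = 0 labels have been skipped so far.
Adding those back, label number 746 + 0 = 746 at 30 labels/s is 24 s + 26 f = 0 h 0 min 24 s frame 26, i.e. 00:00:24;26.

00:00:24;26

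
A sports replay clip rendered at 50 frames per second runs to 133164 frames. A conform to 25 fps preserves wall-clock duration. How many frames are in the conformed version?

66582 frames

Target frames = source frames × (target rate / source rate) = 133164 × (25)/(50) = 133164 × 1/2 = 66582.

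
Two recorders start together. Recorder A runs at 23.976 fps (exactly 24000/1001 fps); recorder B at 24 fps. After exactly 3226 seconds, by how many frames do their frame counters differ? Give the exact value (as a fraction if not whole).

77424/1001 frames

A emits 24000/1001 × 3226 = 77424000/1001 frames; B emits 24 × 3226 = 77424.
Difference = 77424/1001 frames (≈ 77.3467); B is ahead of A.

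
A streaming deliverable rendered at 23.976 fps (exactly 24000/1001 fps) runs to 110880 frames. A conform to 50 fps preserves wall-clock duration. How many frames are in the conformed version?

231231 frames

Target frames = source frames × (target rate / source rate) = 110880 × (50)/(24000/1001) = 110880 × 1001/480 = 231231.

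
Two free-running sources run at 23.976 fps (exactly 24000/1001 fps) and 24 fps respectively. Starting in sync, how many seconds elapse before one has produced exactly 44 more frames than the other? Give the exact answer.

11011/6 seconds

The gap grows by |24 − 24000/1001| = 24/1001 frames per second.
Time for a 44-frame gap: 44 ÷ (24/1001) = 11011/6 s.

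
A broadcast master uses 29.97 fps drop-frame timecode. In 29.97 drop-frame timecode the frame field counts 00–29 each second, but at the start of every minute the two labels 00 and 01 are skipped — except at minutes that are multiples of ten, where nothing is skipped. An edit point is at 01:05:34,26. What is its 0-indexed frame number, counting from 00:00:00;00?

As if non-drop at 30 labels/s: (1 × 3600 + 5 × 60 + 34) × 30 + 26 = 118046.
Minute boundaries passed: 65; those not divisible by 10: 65 − 6 = 59; dropped labels = 2 × 59 = 118.
Actual frame index = 118046 − 118 = 117928.

117928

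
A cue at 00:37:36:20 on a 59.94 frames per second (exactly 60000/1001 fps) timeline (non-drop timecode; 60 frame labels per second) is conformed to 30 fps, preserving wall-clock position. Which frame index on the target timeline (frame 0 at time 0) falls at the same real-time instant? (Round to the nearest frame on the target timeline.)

Source frame index: (0×3600 + 37×60 + 36) × 60 + 20 = 135380.
Real time: 135380 / (60000/1001) = 6775769/3000 s.
Target frame: (6775769/3000) × (30) = 6775769/100 ≈ 67757.690 → 67758.

frame 67758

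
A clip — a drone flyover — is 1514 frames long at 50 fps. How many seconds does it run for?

Running time = 1514 / (50) = 30.28 s.

30.28 seconds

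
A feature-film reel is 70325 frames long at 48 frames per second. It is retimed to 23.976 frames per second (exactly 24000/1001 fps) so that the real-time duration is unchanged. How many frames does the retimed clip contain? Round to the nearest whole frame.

35127 frames

Frames at target rate = 70325 × (24000/1001) / (48) = 35162500/1001 ≈ 35127.373.
Nearest whole frame: 35127.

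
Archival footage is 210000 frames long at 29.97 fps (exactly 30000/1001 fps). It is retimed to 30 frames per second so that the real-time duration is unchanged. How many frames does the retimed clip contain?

Target frames = source frames × (target rate / source rate) = 210000 × (30)/(30000/1001) = 210000 × 1001/1000 = 210210.

210210 frames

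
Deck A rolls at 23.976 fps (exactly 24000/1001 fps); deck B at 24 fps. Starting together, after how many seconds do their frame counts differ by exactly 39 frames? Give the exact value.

The gap grows by |24 − 24000/1001| = 24/1001 frames per second.
Time for a 39-frame gap: 39 ÷ (24/1001) = 1626.625 s.

1626.625 seconds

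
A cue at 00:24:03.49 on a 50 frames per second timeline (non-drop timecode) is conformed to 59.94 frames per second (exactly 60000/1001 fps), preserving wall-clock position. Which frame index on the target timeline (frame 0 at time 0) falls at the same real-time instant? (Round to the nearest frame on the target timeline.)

frame 86552

Source frame index: (0×3600 + 24×60 + 3) × 50 + 49 = 72199.
Real time: 72199 / (50) = 72199/50 s.
Target frame: (72199/50) × (60000/1001) = 86638800/1001 ≈ 86552.248 → 86552.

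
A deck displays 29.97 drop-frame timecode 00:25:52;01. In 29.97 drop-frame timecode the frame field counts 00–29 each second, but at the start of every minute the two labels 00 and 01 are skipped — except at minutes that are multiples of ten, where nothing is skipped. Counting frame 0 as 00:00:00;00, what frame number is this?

As if non-drop at 30 labels/s: (0 × 3600 + 25 × 60 + 52) × 30 + 1 = 46561.
Minute boundaries passed: 25; those not divisible by 10: 25 − 2 = 23; dropped labels = 2 × 23 = 46.
Actual frame index = 46561 − 46 = 46515.

46515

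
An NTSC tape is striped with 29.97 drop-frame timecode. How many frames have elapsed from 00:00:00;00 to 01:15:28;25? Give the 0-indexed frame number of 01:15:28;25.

Complete 10-minute blocks: 7, each 17982 frames → 125874.
Remaining 5 whole minutes in the current block: 1800 + 4 × 1798 = 8992 frames.
Within the current minute: 28 × 30 + 25 − 2 = 863 (labels ;00/;01 skipped at this minute). Total = 125874 + 8992 + 863 = 135729.

135729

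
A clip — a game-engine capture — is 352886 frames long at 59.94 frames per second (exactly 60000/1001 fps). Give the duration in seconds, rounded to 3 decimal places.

Running time = 352886 × 1001/60000 = 176619443/30000 s ≈ 5887.315 s.

5887.315 seconds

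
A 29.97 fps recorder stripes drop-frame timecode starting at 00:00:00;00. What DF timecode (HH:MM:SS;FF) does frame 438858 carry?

Each 10-minute DF block holds 10 × 60 × 30 − 9 × 2 = 17982 frames. 438858 ÷ 17982 → 24 full blocks, remainder 7290.
Within the partial block the first minute is 1800 frames and each further minute 1798, so 4 further minute boundaries passed. Total skipped labels = 18 × 24 + 2 × 4 = 440.
Non-drop label index = 438858 + 440 = 439298; at 30 labels/s that is 04:04:03:08, i.e. DF 04:04:03;08.

04:04:03;08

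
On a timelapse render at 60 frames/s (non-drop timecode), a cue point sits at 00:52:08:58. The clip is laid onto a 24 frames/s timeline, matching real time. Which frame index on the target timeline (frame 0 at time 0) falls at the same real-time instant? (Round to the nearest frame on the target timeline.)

frame 75095

Source frame index: (0×3600 + 52×60 + 8) × 60 + 58 = 187738.
Real time: 187738 / (60) = 93869/30 s.
Target frame: (93869/30) × (24) = 375476/5 ≈ 75095.200 → 75095.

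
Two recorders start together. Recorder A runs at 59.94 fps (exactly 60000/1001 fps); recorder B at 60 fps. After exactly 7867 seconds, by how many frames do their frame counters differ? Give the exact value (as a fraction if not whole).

A emits 60000/1001 × 7867 = 472020000/1001 frames; B emits 60 × 7867 = 472020.
Difference = 472020/1001 frames (≈ 471.5485); B is ahead of A.

472020/1001 frames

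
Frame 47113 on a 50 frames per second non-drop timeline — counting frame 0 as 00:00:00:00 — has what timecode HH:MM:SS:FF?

00:15:42:13

47113 ÷ 50 = 942 full seconds, remainder 13 frames.
942 s = 0 h 15 min 42 s.
Timecode: 00:15:42:13.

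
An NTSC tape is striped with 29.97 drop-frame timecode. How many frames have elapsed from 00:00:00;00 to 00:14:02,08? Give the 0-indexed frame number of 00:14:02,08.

As if non-drop at 30 labels/s: (0 × 3600 + 14 × 60 + 2) × 30 + 8 = 25268.
Minute boundaries passed: 14; those not divisible by 10: 14 − 1 = 13; dropped labels = 2 × 13 = 26.
Actual frame index = 25268 − 26 = 25242.

25242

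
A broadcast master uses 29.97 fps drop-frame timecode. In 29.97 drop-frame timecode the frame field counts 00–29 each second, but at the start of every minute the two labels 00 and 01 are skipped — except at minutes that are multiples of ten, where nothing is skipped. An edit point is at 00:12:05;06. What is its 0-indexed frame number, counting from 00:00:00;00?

21734

As if non-drop at 30 labels/s: (0 × 3600 + 12 × 60 + 5) × 30 + 6 = 21756.
Minute boundaries passed: 12; those not divisible by 10: 12 − 1 = 11; dropped labels = 2 × 11 = 22.
Actual frame index = 21756 − 22 = 21734.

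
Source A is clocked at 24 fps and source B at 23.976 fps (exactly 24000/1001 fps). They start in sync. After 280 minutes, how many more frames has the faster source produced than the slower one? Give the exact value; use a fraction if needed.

280 min = 16800 s.
A emits 24 × 16800 = 403200 frames; B emits 24000/1001 × 16800 = 57600000/143.
Difference = 57600/143 frames (≈ 402.7972); B is behind A.

57600/143 frames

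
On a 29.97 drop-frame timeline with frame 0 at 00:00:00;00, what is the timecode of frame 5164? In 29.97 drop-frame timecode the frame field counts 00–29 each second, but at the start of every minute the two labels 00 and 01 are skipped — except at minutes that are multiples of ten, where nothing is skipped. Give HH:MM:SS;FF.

Each 10-minute DF block holds 10 × 60 × 30 − 9 × 2 = 17982 frames. 5164 ÷ 17982 → 0 full blocks, remainder 5164.
Within the partial block the first minute is 1800 frames and each further minute 1798, so 2 further minute boundaries passed. Total skipped labels = 18 × 0 + 2 × 2 = 4.
Non-drop label index = 5164 + 4 = 5168; at 30 labels/s that is 00:02:52:08, i.e. DF 00:02:52;08.

00:02:52;08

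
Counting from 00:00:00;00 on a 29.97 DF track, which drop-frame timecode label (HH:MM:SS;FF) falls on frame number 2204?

Ten DF minutes hold 17982 frames, so frame 2204 lies in block 0 (frames 0–17981) with 2204 frames into that block.
The block's first minute is 1800 frames and the rest 1798 each; 2204 frames reaches minute 1, so 0 × 18 + 1 × 2 = 2 labels have been skipped so far.
Adding those back, label number 2204 + 2 = 2206 at 30 labels/s is 73 s + 16 f = 0 h 1 min 13 s frame 16, i.e. 00:01:13;16.

00:01:13;16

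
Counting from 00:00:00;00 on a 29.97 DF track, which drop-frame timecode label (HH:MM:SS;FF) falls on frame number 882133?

08:10:33;25

Ten DF minutes hold 17982 frames, so frame 882133 lies in block 49 (frames 881118–899099) with 1015 frames into that block.
The block's first minute is 1800 frames and the rest 1798 each; 1015 frames reaches minute 0, so 49 × 18 + 0 × 2 = 882 labels have been skipped so far.
Adding those back, label number 882133 + 882 = 883015 at 30 labels/s is 29433 s + 25 f = 8 h 10 min 33 s frame 25, i.e. 08:10:33;25.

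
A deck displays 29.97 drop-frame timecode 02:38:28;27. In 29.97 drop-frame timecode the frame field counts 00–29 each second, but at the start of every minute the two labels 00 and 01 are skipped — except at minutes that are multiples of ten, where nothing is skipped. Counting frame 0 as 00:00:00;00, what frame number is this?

284981

As if non-drop at 30 labels/s: (2 × 3600 + 38 × 60 + 28) × 30 + 27 = 285267.
Minute boundaries passed: 158; those not divisible by 10: 158 − 15 = 143; dropped labels = 2 × 143 = 286.
Actual frame index = 285267 − 286 = 284981.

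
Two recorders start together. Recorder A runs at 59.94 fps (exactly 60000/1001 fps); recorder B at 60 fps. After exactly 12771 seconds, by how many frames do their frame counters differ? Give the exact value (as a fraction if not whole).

A emits 60000/1001 × 12771 = 69660000/91 frames; B emits 60 × 12771 = 766260.
Difference = 69660/91 frames (≈ 765.4945); B is ahead of A.

69660/91 frames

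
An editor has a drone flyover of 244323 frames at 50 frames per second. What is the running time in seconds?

Running time = 244323 / (50) = 4886.46 s.

4886.46 seconds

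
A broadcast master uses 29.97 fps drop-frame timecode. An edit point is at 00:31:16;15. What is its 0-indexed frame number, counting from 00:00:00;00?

56239

Complete 10-minute blocks: 3, each 17982 frames → 53946.
Remaining 1 whole minute in the current block: 1800 + 0 × 1798 = 1800 frames.
Within the current minute: 16 × 30 + 15 − 2 = 493 (labels ;00/;01 skipped at this minute). Total = 53946 + 1800 + 493 = 56239.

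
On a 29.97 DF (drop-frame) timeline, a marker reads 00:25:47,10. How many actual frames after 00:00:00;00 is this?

46374

Complete 10-minute blocks: 2, each 17982 frames → 35964.
Remaining 5 whole minutes in the current block: 1800 + 4 × 1798 = 8992 frames.
Within the current minute: 47 × 30 + 10 − 2 = 1418 (labels ;00/;01 skipped at this minute). Total = 35964 + 8992 + 1418 = 46374.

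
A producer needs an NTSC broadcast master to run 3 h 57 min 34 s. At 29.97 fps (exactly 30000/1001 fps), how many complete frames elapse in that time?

3 h 57 min 34 s = 14254 s.
Frames = 14254 × 30000/1001 = 427620000/1001 ≈ 427192.8072.
Complete frames: 427192.

427192 frames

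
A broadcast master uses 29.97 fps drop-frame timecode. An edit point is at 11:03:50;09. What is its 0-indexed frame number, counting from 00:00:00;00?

Complete 10-minute blocks: 66, each 17982 frames → 1186812.
Remaining 3 whole minutes in the current block: 1800 + 2 × 1798 = 5396 frames.
Within the current minute: 50 × 30 + 9 − 2 = 1507 (labels ;00/;01 skipped at this minute). Total = 1186812 + 5396 + 1507 = 1193715.

1193715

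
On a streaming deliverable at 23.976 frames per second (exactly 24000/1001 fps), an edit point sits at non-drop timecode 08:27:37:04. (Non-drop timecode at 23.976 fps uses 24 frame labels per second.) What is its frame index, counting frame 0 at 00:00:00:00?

Total seconds to the label: (8 × 3600 + 27 × 60 + 37) = 30457.
Frame index = 30457 × 24 + 4 = 730972.

frame 730972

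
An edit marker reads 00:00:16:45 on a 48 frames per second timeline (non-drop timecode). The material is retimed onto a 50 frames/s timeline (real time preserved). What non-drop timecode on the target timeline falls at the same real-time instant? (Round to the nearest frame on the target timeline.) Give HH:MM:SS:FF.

Source frame index: (0×3600 + 0×60 + 16) × 48 + 45 = 813.
Real time: 813 / (48) = 271/16 s.
Target frame: (271/16) × (50) = 6775/8 ≈ 846.875 → 847.
At 50 labels/s: frame 847 → 00:00:16:47.

00:00:16:47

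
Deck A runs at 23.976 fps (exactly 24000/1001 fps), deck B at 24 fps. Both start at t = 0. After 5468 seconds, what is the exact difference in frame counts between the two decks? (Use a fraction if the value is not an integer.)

A emits 24000/1001 × 5468 = 131232000/1001 frames; B emits 24 × 5468 = 131232.
Difference = 131232/1001 frames (≈ 131.1009); B is ahead of A.

131232/1001 frames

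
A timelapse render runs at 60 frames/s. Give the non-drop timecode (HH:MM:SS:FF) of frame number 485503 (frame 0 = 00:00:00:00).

02:14:51:43

485503 ÷ 60 = 8091 full seconds, remainder 43 frames.
8091 s = 2 h 14 min 51 s.
Timecode: 02:14:51:43.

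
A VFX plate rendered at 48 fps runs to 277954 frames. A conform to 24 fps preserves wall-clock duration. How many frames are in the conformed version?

138977 frames

Frames at target rate = 277954 × (24) / (48) = 138977.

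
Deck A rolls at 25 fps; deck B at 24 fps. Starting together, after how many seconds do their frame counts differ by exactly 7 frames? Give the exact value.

7 seconds

The gap grows by |24 − 25| = 1 frame per second.
Time for a 7-frame gap: 7 ÷ (1) = 7 s.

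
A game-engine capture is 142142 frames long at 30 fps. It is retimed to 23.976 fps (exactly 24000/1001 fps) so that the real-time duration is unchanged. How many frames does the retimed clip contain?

113600 frames

Target frames = source frames × (target rate / source rate) = 142142 × (24000/1001)/(30) = 142142 × 800/1001 = 113600.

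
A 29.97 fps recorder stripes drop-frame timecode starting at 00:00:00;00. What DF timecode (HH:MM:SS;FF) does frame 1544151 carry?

14:18:43;07

Each 10-minute DF block holds 10 × 60 × 30 − 9 × 2 = 17982 frames. 1544151 ÷ 17982 → 85 full blocks, remainder 15681.
Within the partial block the first minute is 1800 frames and each further minute 1798, so 8 further minute boundaries passed. Total skipped labels = 18 × 85 + 2 × 8 = 1546.
Non-drop label index = 1544151 + 1546 = 1545697; at 30 labels/s that is 14:18:43:07, i.e. DF 14:18:43;07.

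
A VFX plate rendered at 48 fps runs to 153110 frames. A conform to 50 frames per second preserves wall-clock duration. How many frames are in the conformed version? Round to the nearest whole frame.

159490 frames

Frames at target rate = 153110 × (50) / (48) = 1913875/12 ≈ 159489.583.
Nearest whole frame: 159490.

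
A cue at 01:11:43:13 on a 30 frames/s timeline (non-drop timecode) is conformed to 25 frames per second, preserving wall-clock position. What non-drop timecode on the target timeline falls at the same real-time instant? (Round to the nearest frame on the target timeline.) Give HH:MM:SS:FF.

01:11:43:11

Source frame index: (1×3600 + 11×60 + 43) × 30 + 13 = 129103.
Real time: 129103 / (30) = 129103/30 s.
Target frame: (129103/30) × (25) = 645515/6 ≈ 107585.833 → 107586.
At 25 labels/s: frame 107586 → 01:11:43:11.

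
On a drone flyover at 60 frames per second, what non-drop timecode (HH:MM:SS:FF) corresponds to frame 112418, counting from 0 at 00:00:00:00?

112418 ÷ 60 = 1873 full seconds, remainder 38 frames.
1873 s = 0 h 31 min 13 s.
Timecode: 00:31:13:38.

00:31:13:38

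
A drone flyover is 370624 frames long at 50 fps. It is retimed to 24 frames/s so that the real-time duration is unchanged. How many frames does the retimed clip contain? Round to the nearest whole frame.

177900 frames

Frames at target rate = 370624 × (24) / (50) = 4447488/25 ≈ 177899.520.
Nearest whole frame: 177900.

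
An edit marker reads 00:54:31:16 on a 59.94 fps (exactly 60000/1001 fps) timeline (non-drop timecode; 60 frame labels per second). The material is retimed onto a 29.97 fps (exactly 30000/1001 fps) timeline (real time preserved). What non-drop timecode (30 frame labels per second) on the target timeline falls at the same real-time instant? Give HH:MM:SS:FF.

Source frame index: (0×3600 + 54×60 + 31) × 60 + 16 = 196276.
Real time: 196276 / (60000/1001) = 49118069/15000 s.
Target frame: (49118069/15000) × (30000/1001) = 98138.
At 30 labels/s: frame 98138 → 00:54:31:08.

00:54:31:08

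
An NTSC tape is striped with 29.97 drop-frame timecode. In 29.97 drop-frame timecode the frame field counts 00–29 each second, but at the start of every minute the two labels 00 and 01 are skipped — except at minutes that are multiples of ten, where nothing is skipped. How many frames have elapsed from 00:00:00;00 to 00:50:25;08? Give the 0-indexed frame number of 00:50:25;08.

Complete 10-minute blocks: 5, each 17982 frames → 89910.
Remaining 0 whole minutes in the current block: 0 frames.
Within the current minute: 25 × 30 + 8 = 758. Total = 89910 + 0 + 758 = 90668.

90668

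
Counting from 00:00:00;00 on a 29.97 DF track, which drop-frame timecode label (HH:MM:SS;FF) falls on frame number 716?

Each 10-minute DF block holds 10 × 60 × 30 − 9 × 2 = 17982 frames. 716 ÷ 17982 → 0 full blocks, remainder 716.
Within the partial block the first minute is 1800 frames and each further minute 1798, so 0 further minute boundaries passed. Total skipped labels = 18 × 0 + 2 × 0 = 0.
Non-drop label index = 716 + 0 = 716; at 30 labels/s that is 00:00:23:26, i.e. DF 00:00:23;26.

00:00:23;26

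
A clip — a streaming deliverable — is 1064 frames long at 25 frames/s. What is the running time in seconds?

42.56 seconds

Running time = 1064 / (25) = 42.56 s.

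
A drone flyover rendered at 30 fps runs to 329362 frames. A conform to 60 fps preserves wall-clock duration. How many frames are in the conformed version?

Target frames = source frames × (target rate / source rate) = 329362 × (60)/(30) = 329362 × 2 = 658724.

658724 frames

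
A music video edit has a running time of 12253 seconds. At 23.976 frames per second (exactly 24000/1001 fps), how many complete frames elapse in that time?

293778 frames

Frames = 12253 × 24000/1001 = 294072000/1001 ≈ 293778.2218.
Complete frames: 293778.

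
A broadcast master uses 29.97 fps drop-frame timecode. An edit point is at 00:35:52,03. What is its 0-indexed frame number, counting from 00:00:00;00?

As if non-drop at 30 labels/s: (0 × 3600 + 35 × 60 + 52) × 30 + 3 = 64563.
Minute boundaries passed: 35; those not divisible by 10: 35 − 3 = 32; dropped labels = 2 × 32 = 64.
Actual frame index = 64563 − 64 = 64499.

64499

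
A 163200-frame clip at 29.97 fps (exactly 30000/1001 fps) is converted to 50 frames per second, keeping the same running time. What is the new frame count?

272272 frames

Target frames = source frames × (target rate / source rate) = 163200 × (50)/(30000/1001) = 163200 × 1001/600 = 272272.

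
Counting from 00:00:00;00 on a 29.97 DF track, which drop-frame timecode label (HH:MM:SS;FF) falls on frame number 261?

Ten DF minutes hold 17982 frames, so frame 261 lies in block 0 (frames 0–17981) with 261 frames into that block.
The block's first minute is 1800 frames and the rest 1798 each; 261 frames reaches minute 0, so 0 × 18 + 0 × 2 = 0 labels have been skipped so far.
Adding those back, label number 261 + 0 = 261 at 30 labels/s is 8 s + 21 f = 0 h 0 min 8 s frame 21, i.e. 00:00:08;21.

00:00:08;21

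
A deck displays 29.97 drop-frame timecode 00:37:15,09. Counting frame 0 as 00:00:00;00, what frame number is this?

66991

Complete 10-minute blocks: 3, each 17982 frames → 53946.
Remaining 7 whole minutes in the current block: 1800 + 6 × 1798 = 12588 frames.
Within the current minute: 15 × 30 + 9 − 2 = 457 (labels ;00/;01 skipped at this minute). Total = 53946 + 12588 + 457 = 66991.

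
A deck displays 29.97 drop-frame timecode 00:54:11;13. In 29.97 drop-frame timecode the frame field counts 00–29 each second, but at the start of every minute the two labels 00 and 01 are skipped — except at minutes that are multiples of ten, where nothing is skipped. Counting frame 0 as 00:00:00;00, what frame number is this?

97445

Complete 10-minute blocks: 5, each 17982 frames → 89910.
Remaining 4 whole minutes in the current block: 1800 + 3 × 1798 = 7194 frames.
Within the current minute: 11 × 30 + 13 − 2 = 341 (labels ;00/;01 skipped at this minute). Total = 89910 + 7194 + 341 = 97445.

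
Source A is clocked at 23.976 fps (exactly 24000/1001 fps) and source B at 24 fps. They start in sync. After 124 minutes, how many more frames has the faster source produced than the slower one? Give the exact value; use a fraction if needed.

124 min = 7440 s.
A emits 24000/1001 × 7440 = 178560000/1001 frames; B emits 24 × 7440 = 178560.
Difference = 178560/1001 frames (≈ 178.3816); B is ahead of A.

178560/1001 frames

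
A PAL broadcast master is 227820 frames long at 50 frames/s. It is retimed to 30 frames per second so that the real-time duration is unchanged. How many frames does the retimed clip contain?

Target frames = source frames × (target rate / source rate) = 227820 × (30)/(50) = 227820 × 3/5 = 136692.

136692 frames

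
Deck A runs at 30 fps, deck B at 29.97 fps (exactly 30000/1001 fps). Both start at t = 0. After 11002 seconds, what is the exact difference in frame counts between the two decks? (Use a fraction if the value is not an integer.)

A emits 30 × 11002 = 330060 frames; B emits 30000/1001 × 11002 = 330060000/1001.
Difference = 330060/1001 frames (≈ 329.7303); B is behind A.

330060/1001 frames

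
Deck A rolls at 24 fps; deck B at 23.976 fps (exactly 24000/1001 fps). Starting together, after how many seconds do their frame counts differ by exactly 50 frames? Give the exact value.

25025/12 seconds

The gap grows by |24000/1001 − 24| = 24/1001 frames per second.
Time for a 50-frame gap: 50 ÷ (24/1001) = 25025/12 s.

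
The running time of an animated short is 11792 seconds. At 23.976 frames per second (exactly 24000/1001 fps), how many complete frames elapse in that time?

Frames = 11792 × 24000/1001 = 25728000/91 ≈ 282725.2747.
Complete frames: 282725.

282725 frames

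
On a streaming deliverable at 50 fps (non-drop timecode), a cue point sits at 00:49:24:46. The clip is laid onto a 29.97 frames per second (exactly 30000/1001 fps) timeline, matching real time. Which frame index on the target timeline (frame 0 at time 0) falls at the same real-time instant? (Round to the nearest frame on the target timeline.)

frame 88859

Source frame index: (0×3600 + 49×60 + 24) × 50 + 46 = 148246.
Real time: 148246 / (50) = 74123/25 s.
Target frame: (74123/25) × (30000/1001) = 12706800/143 ≈ 88858.741 → 88859.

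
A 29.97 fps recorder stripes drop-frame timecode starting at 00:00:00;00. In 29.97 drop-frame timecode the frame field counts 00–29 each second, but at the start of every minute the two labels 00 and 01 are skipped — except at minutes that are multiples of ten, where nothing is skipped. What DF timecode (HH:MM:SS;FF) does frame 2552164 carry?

23:39:17;10

Each 10-minute DF block holds 10 × 60 × 30 − 9 × 2 = 17982 frames. 2552164 ÷ 17982 → 141 full blocks, remainder 16702.
Within the partial block the first minute is 1800 frames and each further minute 1798, so 9 further minute boundaries passed. Total skipped labels = 18 × 141 + 2 × 9 = 2556.
Non-drop label index = 2552164 + 2556 = 2554720; at 30 labels/s that is 23:39:17:10, i.e. DF 23:39:17;10.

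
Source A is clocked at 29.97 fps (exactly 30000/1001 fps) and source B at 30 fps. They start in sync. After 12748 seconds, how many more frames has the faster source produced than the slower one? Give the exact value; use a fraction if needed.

382440/1001 frames

A emits 30000/1001 × 12748 = 382440000/1001 frames; B emits 30 × 12748 = 382440.
Difference = 382440/1001 frames (≈ 382.0579); B is ahead of A.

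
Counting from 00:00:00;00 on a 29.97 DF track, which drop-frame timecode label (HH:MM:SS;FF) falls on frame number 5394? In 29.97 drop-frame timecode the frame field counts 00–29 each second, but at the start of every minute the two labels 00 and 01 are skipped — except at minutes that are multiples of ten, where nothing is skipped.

00:02:59;28

Each 10-minute DF block holds 10 × 60 × 30 − 9 × 2 = 17982 frames. 5394 ÷ 17982 → 0 full blocks, remainder 5394.
Within the partial block the first minute is 1800 frames and each further minute 1798, so 2 further minute boundaries passed. Total skipped labels = 18 × 0 + 2 × 2 = 4.
Non-drop label index = 5394 + 4 = 5398; at 30 labels/s that is 00:02:59:28, i.e. DF 00:02:59;28.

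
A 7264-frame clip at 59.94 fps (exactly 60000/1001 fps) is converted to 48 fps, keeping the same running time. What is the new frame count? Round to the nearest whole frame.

5817 frames

Frames at target rate = 7264 × (48) / (60000/1001) = 3635632/625 ≈ 5817.011.
Nearest whole frame: 5817.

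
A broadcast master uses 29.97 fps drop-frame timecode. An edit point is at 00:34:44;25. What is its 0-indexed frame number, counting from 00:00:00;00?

As if non-drop at 30 labels/s: (0 × 3600 + 34 × 60 + 44) × 30 + 25 = 62545.
Minute boundaries passed: 34; those not divisible by 10: 34 − 3 = 31; dropped labels = 2 × 31 = 62.
Actual frame index = 62545 − 62 = 62483.

62483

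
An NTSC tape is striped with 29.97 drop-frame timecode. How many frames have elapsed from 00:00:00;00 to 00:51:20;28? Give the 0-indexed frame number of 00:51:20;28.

As if non-drop at 30 labels/s: (0 × 3600 + 51 × 60 + 20) × 30 + 28 = 92428.
Minute boundaries passed: 51; those not divisible by 10: 51 − 5 = 46; dropped labels = 2 × 46 = 92.
Actual frame index = 92428 − 92 = 92336.

92336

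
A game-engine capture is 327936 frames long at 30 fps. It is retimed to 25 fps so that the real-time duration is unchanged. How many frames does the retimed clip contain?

273280 frames

Target frames = source frames × (target rate / source rate) = 327936 × (25)/(30) = 327936 × 5/6 = 273280.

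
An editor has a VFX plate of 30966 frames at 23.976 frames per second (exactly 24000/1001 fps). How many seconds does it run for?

1291.54025 seconds

Running time = 30966 / (24000/1001) = 1291.54025 s.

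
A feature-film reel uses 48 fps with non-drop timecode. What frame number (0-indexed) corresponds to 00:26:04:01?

frame 75073

Total seconds to the label: (0 × 3600 + 26 × 60 + 4) = 1564.
Frame index = 1564 × 48 + 1 = 75073.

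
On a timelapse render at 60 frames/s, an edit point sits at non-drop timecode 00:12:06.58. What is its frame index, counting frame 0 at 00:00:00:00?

Total seconds to the label: (0 × 3600 + 12 × 60 + 6) = 726.
Frame index = 726 × 60 + 58 = 43618.

43618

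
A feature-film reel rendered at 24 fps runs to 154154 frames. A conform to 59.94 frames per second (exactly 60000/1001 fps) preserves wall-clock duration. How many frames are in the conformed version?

Target frames = source frames × (target rate / source rate) = 154154 × (60000/1001)/(24) = 154154 × 2500/1001 = 385000.

385000 frames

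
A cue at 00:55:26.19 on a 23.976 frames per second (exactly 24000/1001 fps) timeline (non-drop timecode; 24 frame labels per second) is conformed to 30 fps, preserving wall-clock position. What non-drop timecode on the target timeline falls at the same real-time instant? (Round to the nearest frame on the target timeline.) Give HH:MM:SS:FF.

Source frame index: (0×3600 + 55×60 + 26) × 24 + 19 = 79843.
Real time: 79843 / (24000/1001) = 79922843/24000 s.
Target frame: (79922843/24000) × (30) = 79922843/800 ≈ 99903.554 → 99904.
At 30 labels/s: frame 99904 → 00:55:30:04.

00:55:30:04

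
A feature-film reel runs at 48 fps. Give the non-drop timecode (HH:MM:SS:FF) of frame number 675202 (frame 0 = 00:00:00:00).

03:54:26:34

675202 ÷ 48 = 14066 full seconds, remainder 34 frames.
14066 s = 3 h 54 min 26 s.
Timecode: 03:54:26:34.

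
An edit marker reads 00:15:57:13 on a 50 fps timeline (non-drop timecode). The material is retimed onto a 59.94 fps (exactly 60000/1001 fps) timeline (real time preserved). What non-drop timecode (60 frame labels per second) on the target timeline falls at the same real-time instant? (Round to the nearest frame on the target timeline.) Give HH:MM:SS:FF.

Source frame index: (0×3600 + 15×60 + 57) × 50 + 13 = 47863.
Real time: 47863 / (50) = 47863/50 s.
Target frame: (47863/50) × (60000/1001) = 57435600/1001 ≈ 57378.222 → 57378.
At 60 labels/s: frame 57378 → 00:15:56:18.

00:15:56:18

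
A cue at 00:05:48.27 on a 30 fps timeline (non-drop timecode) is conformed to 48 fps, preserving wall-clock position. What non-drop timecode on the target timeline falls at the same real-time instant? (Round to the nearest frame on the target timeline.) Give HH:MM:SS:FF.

00:05:48:43

Source frame index: (0×3600 + 5×60 + 48) × 30 + 27 = 10467.
Real time: 10467 / (30) = 3489/10 s.
Target frame: (3489/10) × (48) = 83736/5 ≈ 16747.200 → 16747.
At 48 labels/s: frame 16747 → 00:05:48:43.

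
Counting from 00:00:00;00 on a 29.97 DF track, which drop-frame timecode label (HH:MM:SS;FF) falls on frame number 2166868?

20:05:01;08

Each 10-minute DF block holds 10 × 60 × 30 − 9 × 2 = 17982 frames. 2166868 ÷ 17982 → 120 full blocks, remainder 9028.
Within the partial block the first minute is 1800 frames and each further minute 1798, so 5 further minute boundaries passed. Total skipped labels = 18 × 120 + 2 × 5 = 2170.
Non-drop label index = 2166868 + 2170 = 2169038; at 30 labels/s that is 20:05:01:08, i.e. DF 20:05:01;08.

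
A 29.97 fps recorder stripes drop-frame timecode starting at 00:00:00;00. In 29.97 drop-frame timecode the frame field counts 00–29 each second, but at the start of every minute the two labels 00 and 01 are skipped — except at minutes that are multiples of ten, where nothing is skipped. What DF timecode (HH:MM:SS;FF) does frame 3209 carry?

Each 10-minute DF block holds 10 × 60 × 30 − 9 × 2 = 17982 frames. 3209 ÷ 17982 → 0 full blocks, remainder 3209.
Within the partial block the first minute is 1800 frames and each further minute 1798, so 1 further minute boundary passed. Total skipped labels = 18 × 0 + 2 × 1 = 2.
Non-drop label index = 3209 + 2 = 3211; at 30 labels/s that is 00:01:47:01, i.e. DF 00:01:47;01.

00:01:47;01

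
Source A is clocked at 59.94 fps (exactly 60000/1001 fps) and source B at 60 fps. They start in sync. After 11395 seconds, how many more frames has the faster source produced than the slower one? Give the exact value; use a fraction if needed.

683700/1001 frames

A emits 60000/1001 × 11395 = 683700000/1001 frames; B emits 60 × 11395 = 683700.
Difference = 683700/1001 frames (≈ 683.0170); B is ahead of A.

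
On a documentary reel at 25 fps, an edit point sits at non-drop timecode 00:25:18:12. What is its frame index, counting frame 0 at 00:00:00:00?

Total seconds to the label: (0 × 3600 + 25 × 60 + 18) = 1518.
Frame index = 1518 × 25 + 12 = 37962.

37962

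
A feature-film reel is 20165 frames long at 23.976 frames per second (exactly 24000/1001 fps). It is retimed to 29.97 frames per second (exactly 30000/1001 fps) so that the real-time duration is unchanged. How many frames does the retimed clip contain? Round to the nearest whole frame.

25206 frames

Frames at target rate = 20165 × (30000/1001) / (24000/1001) = 100825/4 ≈ 25206.250.
Nearest whole frame: 25206.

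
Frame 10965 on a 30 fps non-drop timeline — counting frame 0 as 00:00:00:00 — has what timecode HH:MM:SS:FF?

00:06:05:15

10965 ÷ 30 = 365 full seconds, remainder 15 frames.
365 s = 0 h 6 min 5 s.
Timecode: 00:06:05:15.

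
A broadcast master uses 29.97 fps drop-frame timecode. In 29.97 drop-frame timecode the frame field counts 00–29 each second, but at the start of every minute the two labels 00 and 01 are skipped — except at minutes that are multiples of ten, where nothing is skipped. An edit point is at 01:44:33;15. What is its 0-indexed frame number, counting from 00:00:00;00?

Complete 10-minute blocks: 10, each 17982 frames → 179820.
Remaining 4 whole minutes in the current block: 1800 + 3 × 1798 = 7194 frames.
Within the current minute: 33 × 30 + 15 − 2 = 1003 (labels ;00/;01 skipped at this minute). Total = 179820 + 7194 + 1003 = 188017.

188017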